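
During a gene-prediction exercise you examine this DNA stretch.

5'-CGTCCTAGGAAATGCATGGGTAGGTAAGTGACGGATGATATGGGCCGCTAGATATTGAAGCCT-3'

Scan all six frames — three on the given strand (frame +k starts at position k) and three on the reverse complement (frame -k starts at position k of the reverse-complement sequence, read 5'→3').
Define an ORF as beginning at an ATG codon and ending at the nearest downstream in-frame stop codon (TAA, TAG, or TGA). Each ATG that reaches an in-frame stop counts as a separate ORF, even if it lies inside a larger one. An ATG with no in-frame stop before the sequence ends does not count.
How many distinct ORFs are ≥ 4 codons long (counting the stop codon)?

Reverse complement (5'→3'): AGGCTTCAATATCTAGCGGCCCATATCATCCGTCACTTACCTACCCATGCATTTCCTAGGACG
Frame +1: CGT CCT AGG AAA TGC ATG GGT AGG TAA GTG ACG GAT GAT ATG GGC CGC TAG ATA TTG AAG CCT — ATG at 16, stop TAA at 25 → 12 nt; ATG at 40, stop TAG at 49 → 12 nt.
Frame +2: GTC CTA GGA AAT GCA TGG GTA GGT AAG TGA CGG ATG ATA TGG GCC GCT AGA TAT TGA AGC — ATG at 35, stop TGA at 56 → 24 nt.
Frame +3: TCC TAG GAA ATG CAT GGG TAG GTA AGT GAC GGA TGA TAT GGG CCG CTA GAT ATT GAA GCC — ATG at 12, stop TAG at 21 → 12 nt.
Frame -1: AGG CTT CAA TAT CTA GCG GCC CAT ATC ATC CGT CAC TTA CCT ACC CAT GCA TTT CCT AGG ACG — no ATG→stop ORF.
Frame -2: GGC TTC AAT ATC TAG CGG CCC ATA TCA TCC GTC ACT TAC CTA CCC ATG CAT TTC CTA GGA — no ATG→stop ORF.
Frame -3: GCT TCA ATA TCT AGC GGC CCA TAT CAT CCG TCA CTT ACC TAC CCA TGC ATT TCC TAG GAC — no ATG→stop ORF.
ORFs ≥ 4 codons: frame +1 16–27 (4 codons), frame +1 40–51 (4 codons), frame +2 35–58 (8 codons), frame +3 12–23 (4 codons). Count = 4.

4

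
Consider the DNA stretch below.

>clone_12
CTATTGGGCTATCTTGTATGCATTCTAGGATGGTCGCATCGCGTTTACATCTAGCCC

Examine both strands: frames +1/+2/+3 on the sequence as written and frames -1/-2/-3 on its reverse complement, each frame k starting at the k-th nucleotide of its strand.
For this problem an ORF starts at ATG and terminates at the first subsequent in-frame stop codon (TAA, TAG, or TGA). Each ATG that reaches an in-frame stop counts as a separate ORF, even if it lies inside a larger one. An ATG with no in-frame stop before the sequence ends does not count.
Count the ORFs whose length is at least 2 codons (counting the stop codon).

3

Reverse complement (5'→3'): GGGCTAGATGTAAACGCGATGCGACCATCCTAGAATGCATACAAGATAGCCCAATAG
Frame +1: CTA TTG GGC TAT CTT GTA TGC ATT CTA GGA TGG TCG CAT CGC GTT TAC ATC TAG CCC — no ATG→stop ORF.
Frame +2: TAT TGG GCT ATC TTG TAT GCA TTC TAG GAT GGT CGC ATC GCG TTT ACA TCT AGC — no ATG→stop ORF.
Frame +3: ATT GGG CTA TCT TGT ATG CAT TCT AGG ATG GTC GCA TCG CGT TTA CAT CTA GCC — no ATG→stop ORF.
Frame -1: GGG CTA GAT GTA AAC GCG ATG CGA CCA TCC TAG AAT GCA TAC AAG ATA GCC CAA TAG — ATG at 19, stop TAG at 31 → 15 nt.
Frame -2: GGC TAG ATG TAA ACG CGA TGC GAC CAT CCT AGA ATG CAT ACA AGA TAG CCC AAT — ATG at 8, stop TAA at 11 → 6 nt; ATG at 35, stop TAG at 47 → 15 nt.
Frame -3: GCT AGA TGT AAA CGC GAT GCG ACC ATC CTA GAA TGC ATA CAA GAT AGC CCA ATA — no ATG→stop ORF.
ORFs ≥ 2 codons: frame -1 19–33 (5 codons), frame -2 8–13 (2 codons), frame -2 35–49 (5 codons). Count = 3.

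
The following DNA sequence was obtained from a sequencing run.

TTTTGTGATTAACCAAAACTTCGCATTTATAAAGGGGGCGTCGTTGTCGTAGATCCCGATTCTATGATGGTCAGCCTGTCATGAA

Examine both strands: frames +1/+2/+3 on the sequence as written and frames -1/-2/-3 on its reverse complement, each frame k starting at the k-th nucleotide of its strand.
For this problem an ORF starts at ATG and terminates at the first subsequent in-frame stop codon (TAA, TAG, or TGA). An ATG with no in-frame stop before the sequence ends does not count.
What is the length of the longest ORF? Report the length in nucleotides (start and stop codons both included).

Reverse complement (5'→3'): TTCATGACAGGCTGACCATCATAGAATCGGGATCTACGACAACGACGCCCCCTTTATAAATGCGAAGTTTTGGTTAATCACAAAA
Frame +1: TTT TGT GAT TAA CCA AAA CTT CGC ATT TAT AAA GGG GGC GTC GTT GTC GTA GAT CCC GAT TCT ATG ATG GTC AGC CTG TCA TGA — ATG at 64, stop TGA at 82 → 21 nt; ATG at 67, stop TGA at 82 → 18 nt.
Frame +2: TTT GTG ATT AAC CAA AAC TTC GCA TTT ATA AAG GGG GCG TCG TTG TCG TAG ATC CCG ATT CTA TGA TGG TCA GCC TGT CAT GAA — no ATG→stop ORF.
Frame +3: TTG TGA TTA ACC AAA ACT TCG CAT TTA TAA AGG GGG CGT CGT TGT CGT AGA TCC CGA TTC TAT GAT GGT CAG CCT GTC ATG — no ATG→stop ORF.
Frame -1: TTC ATG ACA GGC TGA CCA TCA TAG AAT CGG GAT CTA CGA CAA CGA CGC CCC CTT TAT AAA TGC GAA GTT TTG GTT AAT CAC AAA — ATG at 4, stop TGA at 13 → 12 nt.
Frame -2: TCA TGA CAG GCT GAC CAT CAT AGA ATC GGG ATC TAC GAC AAC GAC GCC CCC TTT ATA AAT GCG AAG TTT TGG TTA ATC ACA AAA — no ATG→stop ORF.
Frame -3: CAT GAC AGG CTG ACC ATC ATA GAA TCG GGA TCT ACG ACA ACG ACG CCC CCT TTA TAA ATG CGA AGT TTT GGT TAA TCA CAA — ATG at 60, stop TAA at 75 → 18 nt.
Longest: frame +1, positions 64–84, 21 nt = 7 codons = 6 aa. → 21 nucleotides.

21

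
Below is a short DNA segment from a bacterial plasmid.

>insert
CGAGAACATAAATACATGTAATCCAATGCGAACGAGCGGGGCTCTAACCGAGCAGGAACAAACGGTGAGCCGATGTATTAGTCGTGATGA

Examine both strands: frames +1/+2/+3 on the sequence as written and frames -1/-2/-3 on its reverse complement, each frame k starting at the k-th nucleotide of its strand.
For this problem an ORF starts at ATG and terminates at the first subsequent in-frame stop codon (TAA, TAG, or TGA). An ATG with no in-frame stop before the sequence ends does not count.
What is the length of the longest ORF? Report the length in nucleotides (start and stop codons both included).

Reverse complement (5'→3'): TCATCACGACTAATACATCGGCTCACCGTTTGTTCCTGCTCGGTTAGAGCCCCGCTCGTTCGCATTGGATTACATGTATTTATGTTCTCG
Frame +1: CGA GAA CAT AAA TAC ATG TAA TCC AAT GCG AAC GAG CGG GGC TCT AAC CGA GCA GGA ACA AAC GGT GAG CCG ATG TAT TAG TCG TGA TGA — ATG at 16, stop TAA at 19 → 6 nt; ATG at 73, stop TAG at 79 → 9 nt.
Frame +2: GAG AAC ATA AAT ACA TGT AAT CCA ATG CGA ACG AGC GGG GCT CTA ACC GAG CAG GAA CAA ACG GTG AGC CGA TGT ATT AGT CGT GAT — no ATG→stop ORF.
Frame +3: AGA ACA TAA ATA CAT GTA ATC CAA TGC GAA CGA GCG GGG CTC TAA CCG AGC AGG AAC AAA CGG TGA GCC GAT GTA TTA GTC GTG ATG — no ATG→stop ORF.
Frame -1: TCA TCA CGA CTA ATA CAT CGG CTC ACC GTT TGT TCC TGC TCG GTT AGA GCC CCG CTC GTT CGC ATT GGA TTA CAT GTA TTT ATG TTC TCG — no ATG→stop ORF.
Frame -2: CAT CAC GAC TAA TAC ATC GGC TCA CCG TTT GTT CCT GCT CGG TTA GAG CCC CGC TCG TTC GCA TTG GAT TAC ATG TAT TTA TGT TCT — no ATG→stop ORF.
Frame -3: ATC ACG ACT AAT ACA TCG GCT CAC CGT TTG TTC CTG CTC GGT TAG AGC CCC GCT CGT TCG CAT TGG ATT ACA TGT ATT TAT GTT CTC — no ATG→stop ORF.
Longest: frame +1, positions 73–81, 9 nt = 3 codons = 2 aa. → 9 nucleotides.

9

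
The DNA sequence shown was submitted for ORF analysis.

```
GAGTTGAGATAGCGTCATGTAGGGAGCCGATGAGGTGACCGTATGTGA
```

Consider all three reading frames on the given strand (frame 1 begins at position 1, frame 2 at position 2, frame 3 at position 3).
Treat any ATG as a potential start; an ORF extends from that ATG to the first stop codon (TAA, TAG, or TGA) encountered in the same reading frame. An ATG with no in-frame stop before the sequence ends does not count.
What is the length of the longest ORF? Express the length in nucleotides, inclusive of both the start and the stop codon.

Frame 1: GAG TTG AGA TAG CGT CAT GTA GGG AGC CGA TGA GGT GAC CGT ATG TGA — ATG at 43, stop TGA at 46 → 6 nt.
Frame 2: AGT TGA GAT AGC GTC ATG TAG GGA GCC GAT GAG GTG ACC GTA TGT — ATG at 17, stop TAG at 20 → 6 nt.
Frame 3: GTT GAG ATA GCG TCA TGT AGG GAG CCG ATG AGG TGA CCG TAT GTG — ATG at 30, stop TGA at 36 → 9 nt.
Longest: frame 3, positions 30–38, 9 nt = 3 codons = 2 aa. → 9 nucleotides.

9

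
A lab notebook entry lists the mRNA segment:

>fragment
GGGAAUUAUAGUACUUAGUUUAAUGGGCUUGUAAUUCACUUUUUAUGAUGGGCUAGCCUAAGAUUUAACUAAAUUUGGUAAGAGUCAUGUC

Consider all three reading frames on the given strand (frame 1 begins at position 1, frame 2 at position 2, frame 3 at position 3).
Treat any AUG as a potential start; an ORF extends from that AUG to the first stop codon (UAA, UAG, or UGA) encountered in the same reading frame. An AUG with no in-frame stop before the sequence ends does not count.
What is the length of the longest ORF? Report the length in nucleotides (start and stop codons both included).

Frame 1: GGG AAU UAU AGU ACU UAG UUU AAU GGG CUU GUA AUU CAC UUU UUA UGA UGG GCU AGC CUA AGA UUU AAC UAA AUU UGG UAA GAG UCA UGU — no AUG→stop ORF.
Frame 2: GGA AUU AUA GUA CUU AGU UUA AUG GGC UUG UAA UUC ACU UUU UAU GAU GGG CUA GCC UAA GAU UUA ACU AAA UUU GGU AAG AGU CAU GUC — AUG at 23, stop UAA at 32 → 12 nt.
Frame 3: GAA UUA UAG UAC UUA GUU UAA UGG GCU UGU AAU UCA CUU UUU AUG AUG GGC UAG CCU AAG AUU UAA CUA AAU UUG GUA AGA GUC AUG — AUG at 45, stop UAG at 54 → 12 nt; AUG at 48, stop UAG at 54 → 9 nt.
Longest: frame 2, positions 23–34, 12 nt = 4 codons = 3 aa. → 12 nucleotides.

12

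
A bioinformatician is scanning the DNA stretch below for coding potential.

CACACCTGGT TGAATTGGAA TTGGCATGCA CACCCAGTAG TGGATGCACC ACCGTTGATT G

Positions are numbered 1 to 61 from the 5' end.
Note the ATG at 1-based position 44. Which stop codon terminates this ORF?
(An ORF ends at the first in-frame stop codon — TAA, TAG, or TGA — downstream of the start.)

Codons from position 44: ATG (44–46), CAC (47–49), CAC (50–52), CGT (53–55), TGA (56–58).
The first in-frame stop codon is TGA.

TGA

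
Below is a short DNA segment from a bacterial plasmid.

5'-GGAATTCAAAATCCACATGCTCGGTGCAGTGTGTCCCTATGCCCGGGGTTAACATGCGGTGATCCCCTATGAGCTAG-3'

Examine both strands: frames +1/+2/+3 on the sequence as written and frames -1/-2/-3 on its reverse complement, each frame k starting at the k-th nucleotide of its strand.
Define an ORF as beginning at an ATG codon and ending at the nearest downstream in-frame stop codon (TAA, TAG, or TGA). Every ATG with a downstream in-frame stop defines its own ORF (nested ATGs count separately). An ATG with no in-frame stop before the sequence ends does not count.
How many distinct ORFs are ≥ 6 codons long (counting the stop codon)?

2

Reverse complement (5'→3'): CTAGCTCATAGGGGATCACCGCATGTTAACCCCGGGCATAGGGACACACTGCACCGAGCATGTGGATTTTGAATTCC
Frame +1: GGA ATT CAA AAT CCA CAT GCT CGG TGC AGT GTG TCC CTA TGC CCG GGG TTA ACA TGC GGT GAT CCC CTA TGA GCT — no ATG→stop ORF.
Frame +2: GAA TTC AAA ATC CAC ATG CTC GGT GCA GTG TGT CCC TAT GCC CGG GGT TAA CAT GCG GTG ATC CCC TAT GAG CTA — ATG at 17, stop TAA at 50 → 36 nt.
Frame +3: AAT TCA AAA TCC ACA TGC TCG GTG CAG TGT GTC CCT ATG CCC GGG GTT AAC ATG CGG TGA TCC CCT ATG AGC TAG — ATG at 39, stop TGA at 60 → 24 nt; ATG at 54, stop TGA at 60 → 9 nt; ATG at 69, stop TAG at 75 → 9 nt.
Frame -1: CTA GCT CAT AGG GGA TCA CCG CAT GTT AAC CCC GGG CAT AGG GAC ACA CTG CAC CGA GCA TGT GGA TTT TGA ATT — no ATG→stop ORF.
Frame -2: TAG CTC ATA GGG GAT CAC CGC ATG TTA ACC CCG GGC ATA GGG ACA CAC TGC ACC GAG CAT GTG GAT TTT GAA TTC — no ATG→stop ORF.
Frame -3: AGC TCA TAG GGG ATC ACC GCA TGT TAA CCC CGG GCA TAG GGA CAC ACT GCA CCG AGC ATG TGG ATT TTG AAT TCC — no ATG→stop ORF.
ORFs ≥ 6 codons: frame +2 17–52 (12 codons), frame +3 39–62 (8 codons). Count = 2.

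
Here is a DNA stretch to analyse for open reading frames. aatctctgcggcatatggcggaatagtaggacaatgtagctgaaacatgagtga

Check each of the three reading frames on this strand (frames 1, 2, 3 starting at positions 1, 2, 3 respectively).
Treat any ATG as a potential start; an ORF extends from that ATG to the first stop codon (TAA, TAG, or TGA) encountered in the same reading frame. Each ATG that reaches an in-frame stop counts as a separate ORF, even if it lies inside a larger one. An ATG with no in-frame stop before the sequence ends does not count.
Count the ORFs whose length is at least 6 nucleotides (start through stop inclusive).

Frame 1: AAT CTC TGC GGC ATA TGG CGG AAT AGT AGG ACA ATG TAG CTG AAA CAT GAG TGA — ATG at 34, stop TAG at 37 → 6 nt.
Frame 2: ATC TCT GCG GCA TAT GGC GGA ATA GTA GGA CAA TGT AGC TGA AAC ATG AGT — no ATG→stop ORF.
Frame 3: TCT CTG CGG CAT ATG GCG GAA TAG TAG GAC AAT GTA GCT GAA ACA TGA GTG — ATG at 15, stop TAG at 24 → 12 nt.
ORFs ≥ 6 nucleotides: frame 1 34–39 (6 nucleotides), frame 3 15–26 (12 nucleotides). Count = 2.

2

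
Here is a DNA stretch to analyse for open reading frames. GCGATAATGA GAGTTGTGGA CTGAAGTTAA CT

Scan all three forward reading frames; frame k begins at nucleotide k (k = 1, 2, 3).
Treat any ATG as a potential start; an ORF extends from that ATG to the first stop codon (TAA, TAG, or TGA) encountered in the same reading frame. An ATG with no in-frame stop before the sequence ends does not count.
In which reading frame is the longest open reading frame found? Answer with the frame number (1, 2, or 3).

1

Frame 1: GCG ATA ATG AGA GTT GTG GAC TGA AGT TAA — ATG at 7, stop TGA at 22 → 18 nt.
Frame 2: CGA TAA TGA GAG TTG TGG ACT GAA GTT AAC — no ATG→stop ORF.
Frame 3: GAT AAT GAG AGT TGT GGA CTG AAG TTA ACT — no ATG→stop ORF.
Longest ORF is 18 nt in frame 1 (positions 7–24).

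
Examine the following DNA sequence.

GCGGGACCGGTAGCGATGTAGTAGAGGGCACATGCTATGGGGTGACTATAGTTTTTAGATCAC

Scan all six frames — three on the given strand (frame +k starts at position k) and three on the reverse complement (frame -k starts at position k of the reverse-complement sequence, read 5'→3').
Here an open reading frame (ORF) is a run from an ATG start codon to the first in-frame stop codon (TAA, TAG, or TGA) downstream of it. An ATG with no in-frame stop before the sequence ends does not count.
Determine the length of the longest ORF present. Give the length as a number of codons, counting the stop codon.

9

Reverse complement (5'→3'): GTGATCTAAAAACTATAGTCACCCCATAGCATGTGCCCTCTACTACATCGCTACCGGTCCCGC
Frame +1: GCG GGA CCG GTA GCG ATG TAG TAG AGG GCA CAT GCT ATG GGG TGA CTA TAG TTT TTA GAT CAC — ATG at 16, stop TAG at 19 → 6 nt; ATG at 37, stop TGA at 43 → 9 nt.
Frame +2: CGG GAC CGG TAG CGA TGT AGT AGA GGG CAC ATG CTA TGG GGT GAC TAT AGT TTT TAG ATC — ATG at 32, stop TAG at 56 → 27 nt.
Frame +3: GGG ACC GGT AGC GAT GTA GTA GAG GGC ACA TGC TAT GGG GTG ACT ATA GTT TTT AGA TCA — no ATG→stop ORF.
Frame -1: GTG ATC TAA AAA CTA TAG TCA CCC CAT AGC ATG TGC CCT CTA CTA CAT CGC TAC CGG TCC CGC — no ATG→stop ORF.
Frame -2: TGA TCT AAA AAC TAT AGT CAC CCC ATA GCA TGT GCC CTC TAC TAC ATC GCT ACC GGT CCC — no ATG→stop ORF.
Frame -3: GAT CTA AAA ACT ATA GTC ACC CCA TAG CAT GTG CCC TCT ACT ACA TCG CTA CCG GTC CCG — no ATG→stop ORF.
Longest: frame +2, positions 32–58, 27 nt = 9 codons = 8 aa. → 9 codons.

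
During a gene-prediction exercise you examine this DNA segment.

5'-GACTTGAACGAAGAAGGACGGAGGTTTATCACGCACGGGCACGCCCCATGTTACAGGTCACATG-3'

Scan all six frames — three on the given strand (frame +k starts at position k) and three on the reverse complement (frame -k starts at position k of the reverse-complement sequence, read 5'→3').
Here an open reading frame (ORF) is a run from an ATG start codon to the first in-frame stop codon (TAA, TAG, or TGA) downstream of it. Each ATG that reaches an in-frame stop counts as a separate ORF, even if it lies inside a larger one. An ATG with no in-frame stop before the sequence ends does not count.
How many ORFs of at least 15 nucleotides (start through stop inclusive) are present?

1

Reverse complement (5'→3'): CATGTGACCTGTAACATGGGGCGTGCCCGTGCGTGATAAACCTCCGTCCTTCTTCGTTCAAGTC
Frame +1: GAC TTG AAC GAA GAA GGA CGG AGG TTT ATC ACG CAC GGG CAC GCC CCA TGT TAC AGG TCA CAT — no ATG→stop ORF.
Frame +2: ACT TGA ACG AAG AAG GAC GGA GGT TTA TCA CGC ACG GGC ACG CCC CAT GTT ACA GGT CAC ATG — no ATG→stop ORF.
Frame +3: CTT GAA CGA AGA AGG ACG GAG GTT TAT CAC GCA CGG GCA CGC CCC ATG TTA CAG GTC ACA — no ATG→stop ORF.
Frame -1: CAT GTG ACC TGT AAC ATG GGG CGT GCC CGT GCG TGA TAA ACC TCC GTC CTT CTT CGT TCA AGT — ATG at 16, stop TGA at 34 → 21 nt.
Frame -2: ATG TGA CCT GTA ACA TGG GGC GTG CCC GTG CGT GAT AAA CCT CCG TCC TTC TTC GTT CAA GTC — ATG at 2, stop TGA at 5 → 6 nt.
Frame -3: TGT GAC CTG TAA CAT GGG GCG TGC CCG TGC GTG ATA AAC CTC CGT CCT TCT TCG TTC AAG — no ATG→stop ORF.
ORFs ≥ 15 nucleotides: frame -1 16–36 (21 nucleotides). Count = 1.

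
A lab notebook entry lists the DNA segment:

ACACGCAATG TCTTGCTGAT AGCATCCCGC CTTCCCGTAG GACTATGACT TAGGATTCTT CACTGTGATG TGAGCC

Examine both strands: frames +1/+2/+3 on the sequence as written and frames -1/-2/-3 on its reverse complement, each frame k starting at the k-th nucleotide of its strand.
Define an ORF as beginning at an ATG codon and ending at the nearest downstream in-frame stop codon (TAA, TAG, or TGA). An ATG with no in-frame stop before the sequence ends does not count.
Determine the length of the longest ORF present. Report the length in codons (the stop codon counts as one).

4

Reverse complement (5'→3'): GGCTCACATCACAGTGAAGAATCCTAAGTCATAGTCCTACGGGAAGGCGGGATGCTATCAGCAAGACATTGCGTGT
Frame +1: ACA CGC AAT GTC TTG CTG ATA GCA TCC CGC CTT CCC GTA GGA CTA TGA CTT AGG ATT CTT CAC TGT GAT GTG AGC — no ATG→stop ORF.
Frame +2: CAC GCA ATG TCT TGC TGA TAG CAT CCC GCC TTC CCG TAG GAC TAT GAC TTA GGA TTC TTC ACT GTG ATG TGA GCC — ATG at 8, stop TGA at 17 → 12 nt; ATG at 68, stop TGA at 71 → 6 nt.
Frame +3: ACG CAA TGT CTT GCT GAT AGC ATC CCG CCT TCC CGT AGG ACT ATG ACT TAG GAT TCT TCA CTG TGA TGT GAG — ATG at 45, stop TAG at 51 → 9 nt.
Frame -1: GGC TCA CAT CAC AGT GAA GAA TCC TAA GTC ATA GTC CTA CGG GAA GGC GGG ATG CTA TCA GCA AGA CAT TGC GTG — no ATG→stop ORF.
Frame -2: GCT CAC ATC ACA GTG AAG AAT CCT AAG TCA TAG TCC TAC GGG AAG GCG GGA TGC TAT CAG CAA GAC ATT GCG TGT — no ATG→stop ORF.
Frame -3: CTC ACA TCA CAG TGA AGA ATC CTA AGT CAT AGT CCT ACG GGA AGG CGG GAT GCT ATC AGC AAG ACA TTG CGT — no ATG→stop ORF.
Longest: frame +2, positions 8–19, 12 nt = 4 codons = 3 aa. → 4 codons.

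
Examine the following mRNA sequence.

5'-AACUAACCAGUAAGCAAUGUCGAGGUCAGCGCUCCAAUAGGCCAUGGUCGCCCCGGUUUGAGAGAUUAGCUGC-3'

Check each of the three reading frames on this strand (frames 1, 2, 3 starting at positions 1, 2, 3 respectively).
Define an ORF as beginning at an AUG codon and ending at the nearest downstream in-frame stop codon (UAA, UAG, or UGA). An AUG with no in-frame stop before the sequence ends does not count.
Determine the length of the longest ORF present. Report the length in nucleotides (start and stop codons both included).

24

Frame 1: AAC UAA CCA GUA AGC AAU GUC GAG GUC AGC GCU CCA AUA GGC CAU GGU CGC CCC GGU UUG AGA GAU UAG CUG — no AUG→stop ORF.
Frame 2: ACU AAC CAG UAA GCA AUG UCG AGG UCA GCG CUC CAA UAG GCC AUG GUC GCC CCG GUU UGA GAG AUU AGC UGC — AUG at 17, stop UAG at 38 → 24 nt; AUG at 44, stop UGA at 59 → 18 nt.
Frame 3: CUA ACC AGU AAG CAA UGU CGA GGU CAG CGC UCC AAU AGG CCA UGG UCG CCC CGG UUU GAG AGA UUA GCU — no AUG→stop ORF.
Longest: frame 2, positions 17–40, 24 nt = 8 codons = 7 aa. → 24 nucleotides.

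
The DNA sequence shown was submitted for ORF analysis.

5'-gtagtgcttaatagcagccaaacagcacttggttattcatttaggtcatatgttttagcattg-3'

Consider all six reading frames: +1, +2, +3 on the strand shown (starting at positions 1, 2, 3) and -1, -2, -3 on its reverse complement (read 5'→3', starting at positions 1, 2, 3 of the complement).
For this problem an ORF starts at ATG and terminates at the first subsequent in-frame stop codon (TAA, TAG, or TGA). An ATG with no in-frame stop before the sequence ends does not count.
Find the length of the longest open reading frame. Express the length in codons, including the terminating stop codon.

Reverse complement (5'→3'): CAATGCTAAAACATATGACCTAAATGAATAACCAAGTGCTGTTTGGCTGCTATTAAGCACTAC
Frame +1: GTA GTG CTT AAT AGC AGC CAA ACA GCA CTT GGT TAT TCA TTT AGG TCA TAT GTT TTA GCA TTG — no ATG→stop ORF.
Frame +2: TAG TGC TTA ATA GCA GCC AAA CAG CAC TTG GTT ATT CAT TTA GGT CAT ATG TTT TAG CAT — ATG at 50, stop TAG at 56 → 9 nt.
Frame +3: AGT GCT TAA TAG CAG CCA AAC AGC ACT TGG TTA TTC ATT TAG GTC ATA TGT TTT AGC ATT — no ATG→stop ORF.
Frame -1: CAA TGC TAA AAC ATA TGA CCT AAA TGA ATA ACC AAG TGC TGT TTG GCT GCT ATT AAG CAC TAC — no ATG→stop ORF.
Frame -2: AAT GCT AAA ACA TAT GAC CTA AAT GAA TAA CCA AGT GCT GTT TGG CTG CTA TTA AGC ACT — no ATG→stop ORF.
Frame -3: ATG CTA AAA CAT ATG ACC TAA ATG AAT AAC CAA GTG CTG TTT GGC TGC TAT TAA GCA CTA — ATG at 3, stop TAA at 21 → 21 nt; ATG at 15, stop TAA at 21 → 9 nt; ATG at 24, stop TAA at 54 → 33 nt.
Longest: frame -3, positions 24–56, 33 nt = 11 codons = 10 aa. → 11 codons.

11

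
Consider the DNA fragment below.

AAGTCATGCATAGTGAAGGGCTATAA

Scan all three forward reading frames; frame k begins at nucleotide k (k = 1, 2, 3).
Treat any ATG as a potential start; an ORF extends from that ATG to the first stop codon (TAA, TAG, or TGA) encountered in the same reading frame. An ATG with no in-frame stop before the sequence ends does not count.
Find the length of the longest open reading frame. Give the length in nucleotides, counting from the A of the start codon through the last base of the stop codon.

21

Frame 1: AAG TCA TGC ATA GTG AAG GGC TAT — no ATG→stop ORF.
Frame 2: AGT CAT GCA TAG TGA AGG GCT ATA — no ATG→stop ORF.
Frame 3: GTC ATG CAT AGT GAA GGG CTA TAA — ATG at 6, stop TAA at 24 → 21 nt.
Longest: frame 3, positions 6–26, 21 nt = 7 codons = 6 aa. → 21 nucleotides.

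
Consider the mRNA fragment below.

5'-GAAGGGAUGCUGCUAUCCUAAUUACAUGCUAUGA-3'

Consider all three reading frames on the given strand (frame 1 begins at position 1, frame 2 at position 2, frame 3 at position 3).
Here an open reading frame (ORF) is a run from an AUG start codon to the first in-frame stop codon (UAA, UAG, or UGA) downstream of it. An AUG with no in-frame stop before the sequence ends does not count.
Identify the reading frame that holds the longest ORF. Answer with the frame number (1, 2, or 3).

Frame 1: GAA GGG AUG CUG CUA UCC UAA UUA CAU GCU AUG — AUG at 7, stop UAA at 19 → 15 nt.
Frame 2: AAG GGA UGC UGC UAU CCU AAU UAC AUG CUA UGA — AUG at 26, stop UGA at 32 → 9 nt.
Frame 3: AGG GAU GCU GCU AUC CUA AUU ACA UGC UAU — no AUG→stop ORF.
Longest ORF is 15 nt in frame 1 (positions 7–21).

1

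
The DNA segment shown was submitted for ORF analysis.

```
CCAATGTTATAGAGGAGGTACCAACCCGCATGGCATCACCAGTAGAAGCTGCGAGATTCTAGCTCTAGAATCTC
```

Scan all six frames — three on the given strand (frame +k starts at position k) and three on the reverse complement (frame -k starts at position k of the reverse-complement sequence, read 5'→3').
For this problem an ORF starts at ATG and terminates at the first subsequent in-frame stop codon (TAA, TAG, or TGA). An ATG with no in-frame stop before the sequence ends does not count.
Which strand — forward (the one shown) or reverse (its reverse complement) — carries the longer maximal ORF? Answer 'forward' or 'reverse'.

Reverse complement (5'→3'): GAGATTCTAGAGCTAGAATCTCGCAGCTTCTACTGGTGATGCCATGCGGGTTGGTACCTCCTCTATAACATTGG
Frame +1: CCA ATG TTA TAG AGG AGG TAC CAA CCC GCA TGG CAT CAC CAG TAG AAG CTG CGA GAT TCT AGC TCT AGA ATC — ATG at 4, stop TAG at 10 → 9 nt.
Frame +2: CAA TGT TAT AGA GGA GGT ACC AAC CCG CAT GGC ATC ACC AGT AGA AGC TGC GAG ATT CTA GCT CTA GAA TCT — no ATG→stop ORF.
Frame +3: AAT GTT ATA GAG GAG GTA CCA ACC CGC ATG GCA TCA CCA GTA GAA GCT GCG AGA TTC TAG CTC TAG AAT CTC — ATG at 30, stop TAG at 60 → 33 nt.
Frame -1: GAG ATT CTA GAG CTA GAA TCT CGC AGC TTC TAC TGG TGA TGC CAT GCG GGT TGG TAC CTC CTC TAT AAC ATT — no ATG→stop ORF.
Frame -2: AGA TTC TAG AGC TAG AAT CTC GCA GCT TCT ACT GGT GAT GCC ATG CGG GTT GGT ACC TCC TCT ATA ACA TTG — no ATG→stop ORF.
Frame -3: GAT TCT AGA GCT AGA ATC TCG CAG CTT CTA CTG GTG ATG CCA TGC GGG TTG GTA CCT CCT CTA TAA CAT TGG — ATG at 39, stop TAA at 66 → 30 nt.
Forward-strand max 33 nt; reverse-strand max 30 nt. The forward strand has the longer ORF.

forward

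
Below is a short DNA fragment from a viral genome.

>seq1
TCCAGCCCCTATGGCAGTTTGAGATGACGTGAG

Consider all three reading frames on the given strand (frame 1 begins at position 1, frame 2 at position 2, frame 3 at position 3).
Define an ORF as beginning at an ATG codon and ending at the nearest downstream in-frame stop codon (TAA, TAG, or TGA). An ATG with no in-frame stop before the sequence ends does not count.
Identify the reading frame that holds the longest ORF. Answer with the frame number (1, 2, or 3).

Frame 1: TCC AGC CCC TAT GGC AGT TTG AGA TGA CGT GAG — no ATG→stop ORF.
Frame 2: CCA GCC CCT ATG GCA GTT TGA GAT GAC GTG — ATG at 11, stop TGA at 20 → 12 nt.
Frame 3: CAG CCC CTA TGG CAG TTT GAG ATG ACG TGA — ATG at 24, stop TGA at 30 → 9 nt.
Longest ORF is 12 nt in frame 2 (positions 11–22).

2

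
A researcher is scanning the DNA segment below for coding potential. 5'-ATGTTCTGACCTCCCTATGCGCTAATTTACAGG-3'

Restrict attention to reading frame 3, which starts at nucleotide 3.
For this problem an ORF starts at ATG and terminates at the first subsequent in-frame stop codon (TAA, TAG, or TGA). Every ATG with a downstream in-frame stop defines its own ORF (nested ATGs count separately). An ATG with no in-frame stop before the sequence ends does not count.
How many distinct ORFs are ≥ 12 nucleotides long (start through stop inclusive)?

0

Frame 3: GTT CTG ACC TCC CTA TGC GCT AAT TTA CAG — no ATG→stop ORF.
No ORF reaches 12 nucleotides. Count = 0.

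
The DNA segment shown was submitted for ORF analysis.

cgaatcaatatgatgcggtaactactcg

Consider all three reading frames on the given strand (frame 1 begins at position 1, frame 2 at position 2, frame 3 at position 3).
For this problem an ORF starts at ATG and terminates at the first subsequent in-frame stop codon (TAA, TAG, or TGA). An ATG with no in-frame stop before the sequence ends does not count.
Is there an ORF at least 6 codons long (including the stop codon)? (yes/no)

no

Frame 1: CGA ATC AAT ATG ATG CGG TAA CTA CTC — ATG at 10, stop TAA at 19 → 12 nt; ATG at 13, stop TAA at 19 → 9 nt.
Frame 2: GAA TCA ATA TGA TGC GGT AAC TAC TCG — no ATG→stop ORF.
Frame 3: AAT CAA TAT GAT GCG GTA ACT ACT — no ATG→stop ORF.
Largest ORF found is 4 codons < 6, so no.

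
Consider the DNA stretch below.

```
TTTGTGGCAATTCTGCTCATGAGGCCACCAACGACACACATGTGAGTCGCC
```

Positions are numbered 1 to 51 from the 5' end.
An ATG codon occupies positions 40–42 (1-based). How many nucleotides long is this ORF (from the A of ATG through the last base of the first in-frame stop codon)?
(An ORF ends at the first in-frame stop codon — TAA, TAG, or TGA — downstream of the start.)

6

Codons from position 40: ATG (40–42), TGA (43–45).
TGA is the first in-frame stop; ORF spans 40–45, 6 nucleotides.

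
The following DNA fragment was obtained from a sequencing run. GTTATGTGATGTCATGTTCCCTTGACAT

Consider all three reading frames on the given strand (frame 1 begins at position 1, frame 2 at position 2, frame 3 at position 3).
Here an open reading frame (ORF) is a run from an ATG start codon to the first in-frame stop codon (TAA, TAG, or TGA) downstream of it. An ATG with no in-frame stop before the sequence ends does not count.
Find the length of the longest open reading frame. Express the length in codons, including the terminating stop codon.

Frame 1: GTT ATG TGA TGT CAT GTT CCC TTG ACA — ATG at 4, stop TGA at 7 → 6 nt.
Frame 2: TTA TGT GAT GTC ATG TTC CCT TGA CAT — ATG at 14, stop TGA at 23 → 12 nt.
Frame 3: TAT GTG ATG TCA TGT TCC CTT GAC — no ATG→stop ORF.
Longest: frame 2, positions 14–25, 12 nt = 4 codons = 3 aa. → 4 codons.

4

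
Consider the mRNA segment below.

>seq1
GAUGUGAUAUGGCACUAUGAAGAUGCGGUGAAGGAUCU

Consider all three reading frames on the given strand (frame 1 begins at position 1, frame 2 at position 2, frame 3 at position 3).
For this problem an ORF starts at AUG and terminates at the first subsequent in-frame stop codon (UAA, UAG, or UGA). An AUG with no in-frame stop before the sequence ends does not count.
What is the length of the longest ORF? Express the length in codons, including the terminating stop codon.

5

Frame 1: GAU GUG AUA UGG CAC UAU GAA GAU GCG GUG AAG GAU — no AUG→stop ORF.
Frame 2: AUG UGA UAU GGC ACU AUG AAG AUG CGG UGA AGG AUC — AUG at 2, stop UGA at 5 → 6 nt; AUG at 17, stop UGA at 29 → 15 nt; AUG at 23, stop UGA at 29 → 9 nt.
Frame 3: UGU GAU AUG GCA CUA UGA AGA UGC GGU GAA GGA UCU — AUG at 9, stop UGA at 18 → 12 nt.
Longest: frame 2, positions 17–31, 15 nt = 5 codons = 4 aa. → 5 codons.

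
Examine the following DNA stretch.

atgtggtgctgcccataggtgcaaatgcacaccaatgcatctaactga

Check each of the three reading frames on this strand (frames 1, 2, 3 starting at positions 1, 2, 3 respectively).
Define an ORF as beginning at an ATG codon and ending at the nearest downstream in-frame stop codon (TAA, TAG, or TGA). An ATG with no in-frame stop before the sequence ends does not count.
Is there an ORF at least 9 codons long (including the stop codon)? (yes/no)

no

Frame 1: ATG TGG TGC TGC CCA TAG GTG CAA ATG CAC ACC AAT GCA TCT AAC TGA — ATG at 1, stop TAG at 16 → 18 nt; ATG at 25, stop TGA at 46 → 24 nt.
Frame 2: TGT GGT GCT GCC CAT AGG TGC AAA TGC ACA CCA ATG CAT CTA ACT — no ATG→stop ORF.
Frame 3: GTG GTG CTG CCC ATA GGT GCA AAT GCA CAC CAA TGC ATC TAA CTG — no ATG→stop ORF.
Largest ORF found is 8 codons < 9, so no.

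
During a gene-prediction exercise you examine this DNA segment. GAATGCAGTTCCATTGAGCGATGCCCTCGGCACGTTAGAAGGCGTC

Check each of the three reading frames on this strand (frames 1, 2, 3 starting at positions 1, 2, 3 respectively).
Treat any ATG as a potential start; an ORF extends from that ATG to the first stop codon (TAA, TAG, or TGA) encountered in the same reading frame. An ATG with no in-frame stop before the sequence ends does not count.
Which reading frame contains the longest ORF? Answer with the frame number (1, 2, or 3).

3

Frame 1: GAA TGC AGT TCC ATT GAG CGA TGC CCT CGG CAC GTT AGA AGG CGT — no ATG→stop ORF.
Frame 2: AAT GCA GTT CCA TTG AGC GAT GCC CTC GGC ACG TTA GAA GGC GTC — no ATG→stop ORF.
Frame 3: ATG CAG TTC CAT TGA GCG ATG CCC TCG GCA CGT TAG AAG GCG — ATG at 3, stop TGA at 15 → 15 nt; ATG at 21, stop TAG at 36 → 18 nt.
Longest ORF is 18 nt in frame 3 (positions 21–38).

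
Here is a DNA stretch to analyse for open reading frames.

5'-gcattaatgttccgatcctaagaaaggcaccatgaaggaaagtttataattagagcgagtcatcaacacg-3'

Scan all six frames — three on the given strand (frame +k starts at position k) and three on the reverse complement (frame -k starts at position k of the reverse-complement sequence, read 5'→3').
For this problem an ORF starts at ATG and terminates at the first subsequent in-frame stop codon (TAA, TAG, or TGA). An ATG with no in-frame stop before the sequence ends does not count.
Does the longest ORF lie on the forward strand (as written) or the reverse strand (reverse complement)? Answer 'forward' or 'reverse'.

Reverse complement (5'→3'): CGTGTTGATGACTCGCTCTAATTATAAACTTTCCTTCATGGTGCCTTTCTTAGGATCGGAACATTAATGC
Frame +1: GCA TTA ATG TTC CGA TCC TAA GAA AGG CAC CAT GAA GGA AAG TTT ATA ATT AGA GCG AGT CAT CAA CAC — ATG at 7, stop TAA at 19 → 15 nt.
Frame +2: CAT TAA TGT TCC GAT CCT AAG AAA GGC ACC ATG AAG GAA AGT TTA TAA TTA GAG CGA GTC ATC AAC ACG — ATG at 32, stop TAA at 47 → 18 nt.
Frame +3: ATT AAT GTT CCG ATC CTA AGA AAG GCA CCA TGA AGG AAA GTT TAT AAT TAG AGC GAG TCA TCA ACA — no ATG→stop ORF.
Frame -1: CGT GTT GAT GAC TCG CTC TAA TTA TAA ACT TTC CTT CAT GGT GCC TTT CTT AGG ATC GGA ACA TTA ATG — no ATG→stop ORF.
Frame -2: GTG TTG ATG ACT CGC TCT AAT TAT AAA CTT TCC TTC ATG GTG CCT TTC TTA GGA TCG GAA CAT TAA TGC — ATG at 8, stop TAA at 65 → 60 nt; ATG at 38, stop TAA at 65 → 30 nt.
Frame -3: TGT TGA TGA CTC GCT CTA ATT ATA AAC TTT CCT TCA TGG TGC CTT TCT TAG GAT CGG AAC ATT AAT — no ATG→stop ORF.
Forward-strand max 18 nt; reverse-strand max 60 nt. The reverse strand has the longer ORF.

reverse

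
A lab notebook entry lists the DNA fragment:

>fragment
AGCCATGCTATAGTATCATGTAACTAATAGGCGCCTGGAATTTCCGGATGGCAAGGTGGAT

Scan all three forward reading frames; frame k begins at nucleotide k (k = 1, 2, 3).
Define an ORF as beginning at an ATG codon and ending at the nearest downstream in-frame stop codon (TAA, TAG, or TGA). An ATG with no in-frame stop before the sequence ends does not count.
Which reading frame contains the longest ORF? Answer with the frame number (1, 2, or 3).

2

Frame 1: AGC CAT GCT ATA GTA TCA TGT AAC TAA TAG GCG CCT GGA ATT TCC GGA TGG CAA GGT GGA — no ATG→stop ORF.
Frame 2: GCC ATG CTA TAG TAT CAT GTA ACT AAT AGG CGC CTG GAA TTT CCG GAT GGC AAG GTG GAT — ATG at 5, stop TAG at 11 → 9 nt.
Frame 3: CCA TGC TAT AGT ATC ATG TAA CTA ATA GGC GCC TGG AAT TTC CGG ATG GCA AGG TGG — ATG at 18, stop TAA at 21 → 6 nt.
Longest ORF is 9 nt in frame 2 (positions 5–13).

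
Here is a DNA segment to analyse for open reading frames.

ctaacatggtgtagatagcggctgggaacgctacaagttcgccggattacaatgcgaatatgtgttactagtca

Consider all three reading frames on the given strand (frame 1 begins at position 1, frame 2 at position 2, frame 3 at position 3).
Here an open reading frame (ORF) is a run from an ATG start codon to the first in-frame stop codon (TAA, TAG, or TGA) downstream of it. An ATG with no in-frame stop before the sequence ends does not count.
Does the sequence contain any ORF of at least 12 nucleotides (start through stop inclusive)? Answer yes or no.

yes

Frame 1: CTA ACA TGG TGT AGA TAG CGG CTG GGA ACG CTA CAA GTT CGC CGG ATT ACA ATG CGA ATA TGT GTT ACT AGT — no ATG→stop ORF.
Frame 2: TAA CAT GGT GTA GAT AGC GGC TGG GAA CGC TAC AAG TTC GCC GGA TTA CAA TGC GAA TAT GTG TTA CTA GTC — no ATG→stop ORF.
Frame 3: AAC ATG GTG TAG ATA GCG GCT GGG AAC GCT ACA AGT TCG CCG GAT TAC AAT GCG AAT ATG TGT TAC TAG TCA — ATG at 6, stop TAG at 12 → 9 nt; ATG at 60, stop TAG at 69 → 12 nt.
Frame 3 has an ORF of 12 nucleotides (positions 60–71) ≥ 12, so yes.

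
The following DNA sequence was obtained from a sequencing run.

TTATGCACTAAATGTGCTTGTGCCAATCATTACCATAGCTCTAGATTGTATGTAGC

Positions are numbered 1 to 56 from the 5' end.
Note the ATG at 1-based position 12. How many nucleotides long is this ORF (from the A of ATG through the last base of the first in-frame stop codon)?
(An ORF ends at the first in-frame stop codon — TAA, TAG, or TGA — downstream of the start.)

Codons from position 12: ATG (12–14), TGC (15–17), TTG (18–20), TGC (21–23), CAA (24–26), TCA (27–29), TTA (30–32), CCA (33–35), TAG (36–38).
TAG is the first in-frame stop; ORF spans 12–38, 27 nucleotides.

27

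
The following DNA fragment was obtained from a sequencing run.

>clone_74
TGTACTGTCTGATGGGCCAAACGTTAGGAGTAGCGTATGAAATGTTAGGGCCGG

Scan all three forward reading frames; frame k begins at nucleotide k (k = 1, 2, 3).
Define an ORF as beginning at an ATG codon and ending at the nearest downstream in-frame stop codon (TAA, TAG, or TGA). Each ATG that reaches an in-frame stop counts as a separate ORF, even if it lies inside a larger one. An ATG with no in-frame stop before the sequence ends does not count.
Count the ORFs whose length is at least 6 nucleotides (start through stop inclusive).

Frame 1: TGT ACT GTC TGA TGG GCC AAA CGT TAG GAG TAG CGT ATG AAA TGT TAG GGC CGG — ATG at 37, stop TAG at 46 → 12 nt.
Frame 2: GTA CTG TCT GAT GGG CCA AAC GTT AGG AGT AGC GTA TGA AAT GTT AGG GCC — no ATG→stop ORF.
Frame 3: TAC TGT CTG ATG GGC CAA ACG TTA GGA GTA GCG TAT GAA ATG TTA GGG CCG — no ATG→stop ORF.
ORFs ≥ 6 nucleotides: frame 1 37–48 (12 nucleotides). Count = 1.

1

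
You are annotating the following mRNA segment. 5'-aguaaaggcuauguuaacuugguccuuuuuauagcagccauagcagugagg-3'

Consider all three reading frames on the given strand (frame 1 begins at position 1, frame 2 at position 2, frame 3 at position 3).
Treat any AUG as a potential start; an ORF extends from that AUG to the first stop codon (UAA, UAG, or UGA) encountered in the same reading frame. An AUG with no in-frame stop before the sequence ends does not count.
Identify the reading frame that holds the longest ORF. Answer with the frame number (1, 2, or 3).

Frame 1: AGU AAA GGC UAU GUU AAC UUG GUC CUU UUU AUA GCA GCC AUA GCA GUG AGG — no AUG→stop ORF.
Frame 2: GUA AAG GCU AUG UUA ACU UGG UCC UUU UUA UAG CAG CCA UAG CAG UGA — AUG at 11, stop UAG at 32 → 24 nt.
Frame 3: UAA AGG CUA UGU UAA CUU GGU CCU UUU UAU AGC AGC CAU AGC AGU GAG — no AUG→stop ORF.
Longest ORF is 24 nt in frame 2 (positions 11–34).

2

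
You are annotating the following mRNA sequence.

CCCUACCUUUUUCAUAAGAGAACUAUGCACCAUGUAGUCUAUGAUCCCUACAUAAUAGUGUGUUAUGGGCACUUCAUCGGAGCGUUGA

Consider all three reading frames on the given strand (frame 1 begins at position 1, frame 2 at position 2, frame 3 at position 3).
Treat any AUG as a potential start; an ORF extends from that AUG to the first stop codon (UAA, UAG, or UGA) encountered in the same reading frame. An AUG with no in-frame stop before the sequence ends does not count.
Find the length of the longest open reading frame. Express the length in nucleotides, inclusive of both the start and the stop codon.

24

Frame 1: CCC UAC CUU UUU CAU AAG AGA ACU AUG CAC CAU GUA GUC UAU GAU CCC UAC AUA AUA GUG UGU UAU GGG CAC UUC AUC GGA GCG UUG — no AUG→stop ORF.
Frame 2: CCU ACC UUU UUC AUA AGA GAA CUA UGC ACC AUG UAG UCU AUG AUC CCU ACA UAA UAG UGU GUU AUG GGC ACU UCA UCG GAG CGU UGA — AUG at 32, stop UAG at 35 → 6 nt; AUG at 41, stop UAA at 53 → 15 nt; AUG at 65, stop UGA at 86 → 24 nt.
Frame 3: CUA CCU UUU UCA UAA GAG AAC UAU GCA CCA UGU AGU CUA UGA UCC CUA CAU AAU AGU GUG UUA UGG GCA CUU CAU CGG AGC GUU — no AUG→stop ORF.
Longest: frame 2, positions 65–88, 24 nt = 8 codons = 7 aa. → 24 nucleotides.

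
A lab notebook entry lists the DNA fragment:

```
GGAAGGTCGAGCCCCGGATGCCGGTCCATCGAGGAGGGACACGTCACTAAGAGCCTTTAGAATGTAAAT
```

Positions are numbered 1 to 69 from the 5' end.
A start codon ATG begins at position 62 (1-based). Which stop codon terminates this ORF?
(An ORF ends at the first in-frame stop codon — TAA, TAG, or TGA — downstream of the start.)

TAA

Codons from position 62: ATG (62–64), TAA (65–67).
The first in-frame stop codon is TAA.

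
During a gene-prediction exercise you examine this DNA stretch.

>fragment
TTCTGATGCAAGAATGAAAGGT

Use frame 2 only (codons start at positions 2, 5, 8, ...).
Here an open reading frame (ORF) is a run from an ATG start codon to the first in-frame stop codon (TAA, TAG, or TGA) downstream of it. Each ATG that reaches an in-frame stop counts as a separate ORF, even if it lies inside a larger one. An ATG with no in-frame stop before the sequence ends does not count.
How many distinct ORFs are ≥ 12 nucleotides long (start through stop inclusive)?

Frame 2: TCT GAT GCA AGA ATG AAA GGT — no ATG→stop ORF.
No ORF reaches 12 nucleotides. Count = 0.

0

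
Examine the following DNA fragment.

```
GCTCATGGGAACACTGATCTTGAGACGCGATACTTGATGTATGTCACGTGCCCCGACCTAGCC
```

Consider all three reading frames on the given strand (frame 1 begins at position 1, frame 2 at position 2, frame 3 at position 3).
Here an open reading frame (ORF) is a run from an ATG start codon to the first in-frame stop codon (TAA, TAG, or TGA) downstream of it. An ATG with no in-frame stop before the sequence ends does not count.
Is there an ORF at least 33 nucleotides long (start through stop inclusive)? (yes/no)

yes

Frame 1: GCT CAT GGG AAC ACT GAT CTT GAG ACG CGA TAC TTG ATG TAT GTC ACG TGC CCC GAC CTA GCC — no ATG→stop ORF.
Frame 2: CTC ATG GGA ACA CTG ATC TTG AGA CGC GAT ACT TGA TGT ATG TCA CGT GCC CCG ACC TAG — ATG at 5, stop TGA at 35 → 33 nt; ATG at 41, stop TAG at 59 → 21 nt.
Frame 3: TCA TGG GAA CAC TGA TCT TGA GAC GCG ATA CTT GAT GTA TGT CAC GTG CCC CGA CCT AGC — no ATG→stop ORF.
Frame 2 has an ORF of 33 nucleotides (positions 5–37) ≥ 33, so yes.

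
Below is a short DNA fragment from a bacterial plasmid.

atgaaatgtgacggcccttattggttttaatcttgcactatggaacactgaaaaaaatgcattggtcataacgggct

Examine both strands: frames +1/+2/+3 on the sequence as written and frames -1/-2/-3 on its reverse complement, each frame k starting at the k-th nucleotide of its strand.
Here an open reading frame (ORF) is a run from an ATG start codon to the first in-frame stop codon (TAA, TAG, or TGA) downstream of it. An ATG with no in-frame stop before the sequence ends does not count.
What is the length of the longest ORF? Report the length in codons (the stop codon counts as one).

12

Reverse complement (5'→3'): AGCCCGTTATGACCAATGCATTTTTTTCAGTGTTCCATAGTGCAAGATTAAAACCAATAAGGGCCGTCACATTTCAT
Frame +1: ATG AAA TGT GAC GGC CCT TAT TGG TTT TAA TCT TGC ACT ATG GAA CAC TGA AAA AAA TGC ATT GGT CAT AAC GGG — ATG at 1, stop TAA at 28 → 30 nt; ATG at 40, stop TGA at 49 → 12 nt.
Frame +2: TGA AAT GTG ACG GCC CTT ATT GGT TTT AAT CTT GCA CTA TGG AAC ACT GAA AAA AAT GCA TTG GTC ATA ACG GGC — no ATG→stop ORF.
Frame +3: GAA ATG TGA CGG CCC TTA TTG GTT TTA ATC TTG CAC TAT GGA ACA CTG AAA AAA ATG CAT TGG TCA TAA CGG GCT — ATG at 6, stop TGA at 9 → 6 nt; ATG at 57, stop TAA at 69 → 15 nt.
Frame -1: AGC CCG TTA TGA CCA ATG CAT TTT TTT CAG TGT TCC ATA GTG CAA GAT TAA AAC CAA TAA GGG CCG TCA CAT TTC — ATG at 16, stop TAA at 49 → 36 nt.
Frame -2: GCC CGT TAT GAC CAA TGC ATT TTT TTC AGT GTT CCA TAG TGC AAG ATT AAA ACC AAT AAG GGC CGT CAC ATT TCA — no ATG→stop ORF.
Frame -3: CCC GTT ATG ACC AAT GCA TTT TTT TCA GTG TTC CAT AGT GCA AGA TTA AAA CCA ATA AGG GCC GTC ACA TTT CAT — no ATG→stop ORF.
Longest: frame -1, positions 16–51, 36 nt = 12 codons = 11 aa. → 12 codons.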